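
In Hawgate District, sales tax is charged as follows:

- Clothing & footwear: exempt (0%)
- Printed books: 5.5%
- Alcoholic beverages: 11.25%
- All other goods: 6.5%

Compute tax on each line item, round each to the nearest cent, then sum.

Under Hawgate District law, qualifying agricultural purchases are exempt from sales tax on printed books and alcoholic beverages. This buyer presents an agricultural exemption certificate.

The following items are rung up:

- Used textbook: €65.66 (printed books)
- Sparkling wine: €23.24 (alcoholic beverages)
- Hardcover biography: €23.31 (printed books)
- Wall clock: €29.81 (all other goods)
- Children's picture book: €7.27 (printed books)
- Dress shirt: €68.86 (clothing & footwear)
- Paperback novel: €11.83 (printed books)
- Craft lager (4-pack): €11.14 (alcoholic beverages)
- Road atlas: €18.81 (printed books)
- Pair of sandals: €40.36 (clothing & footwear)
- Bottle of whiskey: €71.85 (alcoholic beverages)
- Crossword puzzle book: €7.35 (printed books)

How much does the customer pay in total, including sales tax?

Used textbook €65.66: printed books, buyer-exempt → 0% → €0.00
Sparkling wine €23.24: alcoholic beverages, buyer-exempt → 0% → €0.00
Hardcover biography €23.31: printed books, buyer-exempt → 0% → €0.00
Wall clock €29.81: all other goods → 6.5% → €1.94
Children's picture book €7.27: printed books, buyer-exempt → 0% → €0.00
Dress shirt €68.86: clothing & footwear → 0% → €0.00
Paperback novel €11.83: printed books, buyer-exempt → 0% → €0.00
Craft lager (4-pack) €11.14: alcoholic beverages, buyer-exempt → 0% → €0.00
Road atlas €18.81: printed books, buyer-exempt → 0% → €0.00
Pair of sandals €40.36: clothing & footwear → 0% → €0.00
Bottle of whiskey €71.85: alcoholic beverages, buyer-exempt → 0% → €0.00
Crossword puzzle book €7.35: printed books, buyer-exempt → 0% → €0.00
Subtotal = €379.49; tax = €1.94; total due = €381.43

€381.43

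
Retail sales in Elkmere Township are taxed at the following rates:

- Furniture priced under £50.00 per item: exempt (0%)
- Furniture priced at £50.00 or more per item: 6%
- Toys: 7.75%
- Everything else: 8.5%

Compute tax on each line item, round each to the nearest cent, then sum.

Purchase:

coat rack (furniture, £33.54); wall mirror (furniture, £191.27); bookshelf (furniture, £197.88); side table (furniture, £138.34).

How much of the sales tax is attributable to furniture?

£31.65

Coat rack £33.54: furniture, under £50.00 → 0% → £0.00
Wall mirror £191.27: furniture, £50.00 or more → 6% → £11.48
Bookshelf £197.88: furniture, £50.00 or more → 6% → £11.87
Side table £138.34: furniture, £50.00 or more → 6% → £8.30
Tax on furniture = £0.00 + £11.48 + £11.87 + £8.30 = £31.65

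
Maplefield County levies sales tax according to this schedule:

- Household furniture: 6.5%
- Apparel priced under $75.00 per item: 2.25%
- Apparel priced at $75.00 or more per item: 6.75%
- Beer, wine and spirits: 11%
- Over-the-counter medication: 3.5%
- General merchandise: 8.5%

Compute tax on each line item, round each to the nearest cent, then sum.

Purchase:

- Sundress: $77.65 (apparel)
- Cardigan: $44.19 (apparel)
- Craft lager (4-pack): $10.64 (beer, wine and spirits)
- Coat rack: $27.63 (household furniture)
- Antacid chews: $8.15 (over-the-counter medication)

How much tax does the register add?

$9.49

Sundress $77.65: apparel, $75.00 or more → 6.75% → $5.24
Cardigan $44.19: apparel, under $75.00 → 2.25% → $0.99
Craft lager (4-pack) $10.64: beer, wine and spirits → 11% → $1.17
Coat rack $27.63: household furniture → 6.5% → $1.80
Antacid chews $8.15: over-the-counter medication → 3.5% → $0.29
Total tax = $5.24 + $0.99 + $1.17 + $1.80 + $0.29 = $9.49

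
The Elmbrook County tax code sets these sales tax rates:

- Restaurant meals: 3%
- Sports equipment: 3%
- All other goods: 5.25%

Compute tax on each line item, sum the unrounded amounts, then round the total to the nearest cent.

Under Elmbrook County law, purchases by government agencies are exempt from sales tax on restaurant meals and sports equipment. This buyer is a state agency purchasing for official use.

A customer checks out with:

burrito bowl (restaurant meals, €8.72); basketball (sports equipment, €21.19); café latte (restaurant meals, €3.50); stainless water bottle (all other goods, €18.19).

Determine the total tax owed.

Burrito bowl €8.72: restaurant meals, buyer-exempt → 0% → €0.00
Basketball €21.19: sports equipment, buyer-exempt → 0% → €0.00
Café latte €3.50: restaurant meals, buyer-exempt → 0% → €0.00
Stainless water bottle €18.19: all other goods → 5.25% → €0.954975
Unrounded tax sum = €0.954975 → €0.95

€0.95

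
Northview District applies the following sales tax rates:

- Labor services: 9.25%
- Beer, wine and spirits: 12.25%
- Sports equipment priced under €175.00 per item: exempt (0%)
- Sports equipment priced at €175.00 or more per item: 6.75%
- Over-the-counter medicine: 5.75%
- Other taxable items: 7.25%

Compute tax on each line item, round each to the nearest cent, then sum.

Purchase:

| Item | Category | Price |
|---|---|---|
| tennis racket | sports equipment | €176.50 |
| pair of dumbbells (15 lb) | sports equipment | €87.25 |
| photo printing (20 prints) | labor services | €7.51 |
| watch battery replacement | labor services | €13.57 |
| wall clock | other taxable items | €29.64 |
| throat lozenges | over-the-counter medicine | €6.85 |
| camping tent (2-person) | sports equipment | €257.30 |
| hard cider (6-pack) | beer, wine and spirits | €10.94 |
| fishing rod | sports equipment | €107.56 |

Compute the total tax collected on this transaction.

€35.11

Tennis racket €176.50: sports equipment, €175.00 or more → 6.75% → €11.91
Pair of dumbbells (15 lb) €87.25: sports equipment, under €175.00 → 0% → €0.00
Photo printing (20 prints) €7.51: labor services → 9.25% → €0.69
Watch battery replacement €13.57: labor services → 9.25% → €1.26
Wall clock €29.64: other taxable items → 7.25% → €2.15
Throat lozenges €6.85: over-the-counter medicine → 5.75% → €0.39
Camping tent (2-person) €257.30: sports equipment, €175.00 or more → 6.75% → €17.37
Hard cider (6-pack) €10.94: beer, wine and spirits → 12.25% → €1.34
Fishing rod €107.56: sports equipment, under €175.00 → 0% → €0.00
Total tax = €11.91 + €0.69 + €1.26 + €2.15 + €0.39 + €17.37 + €1.34 = €35.11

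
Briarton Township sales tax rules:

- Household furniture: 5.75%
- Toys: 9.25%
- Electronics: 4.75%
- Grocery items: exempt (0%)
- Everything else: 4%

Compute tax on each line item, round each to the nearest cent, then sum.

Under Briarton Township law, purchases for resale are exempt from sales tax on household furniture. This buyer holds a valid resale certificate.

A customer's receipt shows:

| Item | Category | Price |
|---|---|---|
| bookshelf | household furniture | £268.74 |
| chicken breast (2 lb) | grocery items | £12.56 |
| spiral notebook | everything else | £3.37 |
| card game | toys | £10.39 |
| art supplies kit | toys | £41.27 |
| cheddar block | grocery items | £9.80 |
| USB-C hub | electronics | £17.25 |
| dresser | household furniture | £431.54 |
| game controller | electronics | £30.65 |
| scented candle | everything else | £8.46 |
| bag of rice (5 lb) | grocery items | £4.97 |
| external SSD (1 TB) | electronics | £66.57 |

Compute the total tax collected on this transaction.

£10.69

Bookshelf £268.74: household furniture, buyer-exempt → 0% → £0.00
Chicken breast (2 lb) £12.56: grocery items → 0% → £0.00
Spiral notebook £3.37: everything else → 4% → £0.13
Card game £10.39: toys → 9.25% → £0.96
Art supplies kit £41.27: toys → 9.25% → £3.82
Cheddar block £9.80: grocery items → 0% → £0.00
USB-C hub £17.25: electronics → 4.75% → £0.82
Dresser £431.54: household furniture, buyer-exempt → 0% → £0.00
Game controller £30.65: electronics → 4.75% → £1.46
Scented candle £8.46: everything else → 4% → £0.34
Bag of rice (5 lb) £4.97: grocery items → 0% → £0.00
External SSD (1 TB) £66.57: electronics → 4.75% → £3.16
Total tax = £0.13 + £0.96 + £3.82 + £0.82 + £1.46 + £0.34 + £3.16 = £10.69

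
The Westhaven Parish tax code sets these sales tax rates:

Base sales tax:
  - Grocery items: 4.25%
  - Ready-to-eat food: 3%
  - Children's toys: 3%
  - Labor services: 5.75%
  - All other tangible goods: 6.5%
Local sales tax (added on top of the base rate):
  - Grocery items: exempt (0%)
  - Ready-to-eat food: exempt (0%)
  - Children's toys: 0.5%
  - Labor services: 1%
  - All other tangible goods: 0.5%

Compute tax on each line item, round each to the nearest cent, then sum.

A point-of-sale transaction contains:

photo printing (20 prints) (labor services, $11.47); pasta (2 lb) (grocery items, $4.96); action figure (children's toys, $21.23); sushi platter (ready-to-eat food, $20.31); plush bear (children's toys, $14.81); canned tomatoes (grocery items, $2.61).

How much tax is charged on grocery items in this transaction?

Pasta (2 lb) $4.96: grocery items → 4.25% + 0% local = 4.25% → $0.21
Canned tomatoes $2.61: grocery items → 4.25% + 0% local = 4.25% → $0.11
Tax on grocery items = $0.21 + $0.11 = $0.32

$0.32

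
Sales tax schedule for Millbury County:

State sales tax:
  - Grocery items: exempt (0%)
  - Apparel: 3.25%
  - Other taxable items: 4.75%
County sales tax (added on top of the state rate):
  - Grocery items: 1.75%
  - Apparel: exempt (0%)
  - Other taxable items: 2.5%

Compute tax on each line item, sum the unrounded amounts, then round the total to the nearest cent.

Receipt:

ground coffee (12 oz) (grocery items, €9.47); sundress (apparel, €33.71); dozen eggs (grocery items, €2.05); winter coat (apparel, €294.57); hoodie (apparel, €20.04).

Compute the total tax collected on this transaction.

€11.52

Ground coffee (12 oz) €9.47: grocery items → 0% + 1.75% county = 1.75% → €0.165725
Sundress €33.71: apparel → 3.25% + 0% county = 3.25% → €1.095575
Dozen eggs €2.05: grocery items → 0% + 1.75% county = 1.75% → €0.035875
Winter coat €294.57: apparel → 3.25% + 0% county = 3.25% → €9.573525
Hoodie €20.04: apparel → 3.25% + 0% county = 3.25% → €0.6513
Unrounded tax sum = €11.522 → €11.52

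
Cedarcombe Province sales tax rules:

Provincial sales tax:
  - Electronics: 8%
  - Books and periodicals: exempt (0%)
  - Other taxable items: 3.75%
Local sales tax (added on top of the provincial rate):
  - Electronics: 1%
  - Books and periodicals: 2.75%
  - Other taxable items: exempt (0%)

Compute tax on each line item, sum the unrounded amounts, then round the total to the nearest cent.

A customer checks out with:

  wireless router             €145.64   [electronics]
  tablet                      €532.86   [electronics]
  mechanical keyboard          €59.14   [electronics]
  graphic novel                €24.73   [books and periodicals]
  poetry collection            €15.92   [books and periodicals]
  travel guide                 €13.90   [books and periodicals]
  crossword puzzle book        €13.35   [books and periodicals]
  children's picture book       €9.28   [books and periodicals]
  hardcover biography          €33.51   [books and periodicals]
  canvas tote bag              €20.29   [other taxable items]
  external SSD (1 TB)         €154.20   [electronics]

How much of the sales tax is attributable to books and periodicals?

€3.04

Graphic novel €24.73: books and periodicals → 0% + 2.75% local = 2.75% → €0.680075
Poetry collection €15.92: books and periodicals → 0% + 2.75% local = 2.75% → €0.4378
Travel guide €13.90: books and periodicals → 0% + 2.75% local = 2.75% → €0.38225
Crossword puzzle book €13.35: books and periodicals → 0% + 2.75% local = 2.75% → €0.367125
Children's picture book €9.28: books and periodicals → 0% + 2.75% local = 2.75% → €0.2552
Hardcover biography €33.51: books and periodicals → 0% + 2.75% local = 2.75% → €0.921525
Tax on books and periodicals: unrounded sum = €3.043975 → €3.04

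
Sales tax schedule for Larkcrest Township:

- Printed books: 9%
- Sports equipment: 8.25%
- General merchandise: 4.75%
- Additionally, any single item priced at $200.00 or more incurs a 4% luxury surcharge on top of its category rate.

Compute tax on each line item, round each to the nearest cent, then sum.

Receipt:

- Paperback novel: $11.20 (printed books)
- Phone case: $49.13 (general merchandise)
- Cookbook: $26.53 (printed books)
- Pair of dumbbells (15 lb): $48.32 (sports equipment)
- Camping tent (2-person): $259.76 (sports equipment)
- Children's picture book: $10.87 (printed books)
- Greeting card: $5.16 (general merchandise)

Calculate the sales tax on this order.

$42.77

Paperback novel $11.20: printed books → 9% → $1.01
Phone case $49.13: general merchandise → 4.75% → $2.33
Cookbook $26.53: printed books → 9% → $2.39
Pair of dumbbells (15 lb) $48.32: sports equipment → 8.25% → $3.99
Camping tent (2-person) $259.76: sports equipment → 8.25% + 4% surcharge = 12.25% → $31.82
Children's picture book $10.87: printed books → 9% → $0.98
Greeting card $5.16: general merchandise → 4.75% → $0.25
Total tax = $1.01 + $2.33 + $2.39 + $3.99 + $31.82 + $0.98 + $0.25 = $42.77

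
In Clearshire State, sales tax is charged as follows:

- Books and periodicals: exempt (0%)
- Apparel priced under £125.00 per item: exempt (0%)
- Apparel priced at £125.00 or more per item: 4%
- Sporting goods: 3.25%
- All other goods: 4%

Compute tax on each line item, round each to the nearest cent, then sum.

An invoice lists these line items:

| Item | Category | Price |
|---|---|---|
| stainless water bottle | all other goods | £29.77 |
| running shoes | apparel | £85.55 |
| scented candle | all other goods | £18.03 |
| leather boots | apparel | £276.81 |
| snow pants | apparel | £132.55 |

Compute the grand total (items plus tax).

Stainless water bottle £29.77: all other goods → 4% → £1.19
Running shoes £85.55: apparel, under £125.00 → 0% → £0.00
Scented candle £18.03: all other goods → 4% → £0.72
Leather boots £276.81: apparel, £125.00 or more → 4% → £11.07
Snow pants £132.55: apparel, £125.00 or more → 4% → £5.30
Subtotal = £542.71; tax = £18.28; total due = £560.99

£560.99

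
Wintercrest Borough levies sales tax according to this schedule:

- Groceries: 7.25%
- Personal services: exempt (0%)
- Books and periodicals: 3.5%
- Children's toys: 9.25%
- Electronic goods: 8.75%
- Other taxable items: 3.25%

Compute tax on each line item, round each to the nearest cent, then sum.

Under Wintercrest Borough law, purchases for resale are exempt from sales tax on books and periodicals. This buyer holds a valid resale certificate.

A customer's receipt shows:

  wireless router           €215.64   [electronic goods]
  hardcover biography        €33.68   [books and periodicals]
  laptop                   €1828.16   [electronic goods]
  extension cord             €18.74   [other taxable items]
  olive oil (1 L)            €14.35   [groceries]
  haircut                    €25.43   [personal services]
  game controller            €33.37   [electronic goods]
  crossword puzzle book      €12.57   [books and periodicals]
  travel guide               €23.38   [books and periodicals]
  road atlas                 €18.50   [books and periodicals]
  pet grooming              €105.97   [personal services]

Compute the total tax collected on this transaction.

Wireless router €215.64: electronic goods → 8.75% → €18.87
Hardcover biography €33.68: books and periodicals, buyer-exempt → 0% → €0.00
Laptop €1828.16: electronic goods → 8.75% → €159.96
Extension cord €18.74: other taxable items → 3.25% → €0.61
Olive oil (1 L) €14.35: groceries → 7.25% → €1.04
Haircut €25.43: personal services → 0% → €0.00
Game controller €33.37: electronic goods → 8.75% → €2.92
Crossword puzzle book €12.57: books and periodicals, buyer-exempt → 0% → €0.00
Travel guide €23.38: books and periodicals, buyer-exempt → 0% → €0.00
Road atlas €18.50: books and periodicals, buyer-exempt → 0% → €0.00
Pet grooming €105.97: personal services → 0% → €0.00
Total tax = €18.87 + €159.96 + €0.61 + €1.04 + €2.92 = €183.40

€183.40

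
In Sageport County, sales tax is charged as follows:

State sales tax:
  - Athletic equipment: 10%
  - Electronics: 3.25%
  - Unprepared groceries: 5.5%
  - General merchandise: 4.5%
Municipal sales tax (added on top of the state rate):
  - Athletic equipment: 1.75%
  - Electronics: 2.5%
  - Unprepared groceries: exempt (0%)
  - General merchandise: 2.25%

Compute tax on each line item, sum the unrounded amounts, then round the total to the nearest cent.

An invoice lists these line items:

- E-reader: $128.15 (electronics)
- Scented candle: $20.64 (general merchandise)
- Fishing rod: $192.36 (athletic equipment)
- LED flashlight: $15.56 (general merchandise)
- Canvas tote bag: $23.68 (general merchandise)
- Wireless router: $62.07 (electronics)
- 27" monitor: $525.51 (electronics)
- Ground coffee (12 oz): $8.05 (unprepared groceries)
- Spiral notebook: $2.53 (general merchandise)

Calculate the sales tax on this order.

$68.41

E-reader $128.15: electronics → 3.25% + 2.5% municipal = 5.75% → $7.368625
Scented candle $20.64: general merchandise → 4.5% + 2.25% municipal = 6.75% → $1.3932
Fishing rod $192.36: athletic equipment → 10% + 1.75% municipal = 11.75% → $22.6023
LED flashlight $15.56: general merchandise → 4.5% + 2.25% municipal = 6.75% → $1.0503
Canvas tote bag $23.68: general merchandise → 4.5% + 2.25% municipal = 6.75% → $1.5984
Wireless router $62.07: electronics → 3.25% + 2.5% municipal = 5.75% → $3.569025
27" monitor $525.51: electronics → 3.25% + 2.5% municipal = 5.75% → $30.216825
Ground coffee (12 oz) $8.05: unprepared groceries → 5.5% + 0% municipal = 5.5% → $0.44275
Spiral notebook $2.53: general merchandise → 4.5% + 2.25% municipal = 6.75% → $0.170775
Unrounded tax sum = $68.4122 → $68.41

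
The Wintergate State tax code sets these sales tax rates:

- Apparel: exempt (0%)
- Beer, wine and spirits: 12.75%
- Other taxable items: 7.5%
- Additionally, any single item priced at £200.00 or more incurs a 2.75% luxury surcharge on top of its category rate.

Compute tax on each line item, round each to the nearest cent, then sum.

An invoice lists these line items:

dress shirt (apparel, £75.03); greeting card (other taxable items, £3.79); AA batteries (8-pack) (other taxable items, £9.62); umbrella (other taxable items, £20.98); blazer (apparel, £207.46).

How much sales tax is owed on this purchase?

£8.28

Dress shirt £75.03: apparel → 0% → £0.00
Greeting card £3.79: other taxable items → 7.5% → £0.28
AA batteries (8-pack) £9.62: other taxable items → 7.5% → £0.72
Umbrella £20.98: other taxable items → 7.5% → £1.57
Blazer £207.46: apparel → 0% + 2.75% surcharge = 2.75% → £5.71
Total tax = £0.28 + £0.72 + £1.57 + £5.71 = £8.28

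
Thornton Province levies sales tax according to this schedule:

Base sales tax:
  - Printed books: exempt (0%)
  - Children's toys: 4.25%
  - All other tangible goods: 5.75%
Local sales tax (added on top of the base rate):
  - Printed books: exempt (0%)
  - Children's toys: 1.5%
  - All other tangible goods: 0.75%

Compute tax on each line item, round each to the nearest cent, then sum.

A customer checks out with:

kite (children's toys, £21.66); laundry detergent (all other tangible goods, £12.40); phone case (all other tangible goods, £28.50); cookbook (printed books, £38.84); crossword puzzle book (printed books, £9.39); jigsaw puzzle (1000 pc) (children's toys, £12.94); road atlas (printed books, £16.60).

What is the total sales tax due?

£4.65

Kite £21.66: children's toys → 4.25% + 1.5% local = 5.75% → £1.25
Laundry detergent £12.40: all other tangible goods → 5.75% + 0.75% local = 6.5% → £0.81
Phone case £28.50: all other tangible goods → 5.75% + 0.75% local = 6.5% → £1.85
Cookbook £38.84: printed books → 0% + 0% local = 0% → £0.00
Crossword puzzle book £9.39: printed books → 0% + 0% local = 0% → £0.00
Jigsaw puzzle (1000 pc) £12.94: children's toys → 4.25% + 1.5% local = 5.75% → £0.74
Road atlas £16.60: printed books → 0% + 0% local = 0% → £0.00
Total tax = £1.25 + £0.81 + £1.85 + £0.74 = £4.65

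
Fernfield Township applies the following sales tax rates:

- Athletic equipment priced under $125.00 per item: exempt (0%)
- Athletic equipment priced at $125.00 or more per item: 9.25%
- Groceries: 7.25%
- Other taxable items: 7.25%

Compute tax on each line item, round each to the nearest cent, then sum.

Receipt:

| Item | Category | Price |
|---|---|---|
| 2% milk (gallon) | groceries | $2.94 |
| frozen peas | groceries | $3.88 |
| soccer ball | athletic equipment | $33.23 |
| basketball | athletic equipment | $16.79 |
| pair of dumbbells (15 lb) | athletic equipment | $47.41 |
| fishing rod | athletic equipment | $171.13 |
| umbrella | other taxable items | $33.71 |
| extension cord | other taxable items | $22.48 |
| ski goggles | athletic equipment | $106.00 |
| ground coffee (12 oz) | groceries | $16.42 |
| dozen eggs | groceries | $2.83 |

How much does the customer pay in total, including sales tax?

2% milk (gallon) $2.94: groceries → 7.25% → $0.21
Frozen peas $3.88: groceries → 7.25% → $0.28
Soccer ball $33.23: athletic equipment, under $125.00 → 0% → $0.00
Basketball $16.79: athletic equipment, under $125.00 → 0% → $0.00
Pair of dumbbells (15 lb) $47.41: athletic equipment, under $125.00 → 0% → $0.00
Fishing rod $171.13: athletic equipment, $125.00 or more → 9.25% → $15.83
Umbrella $33.71: other taxable items → 7.25% → $2.44
Extension cord $22.48: other taxable items → 7.25% → $1.63
Ski goggles $106.00: athletic equipment, under $125.00 → 0% → $0.00
Ground coffee (12 oz) $16.42: groceries → 7.25% → $1.19
Dozen eggs $2.83: groceries → 7.25% → $0.21
Subtotal = $456.82; tax = $21.79; total due = $478.61

$478.61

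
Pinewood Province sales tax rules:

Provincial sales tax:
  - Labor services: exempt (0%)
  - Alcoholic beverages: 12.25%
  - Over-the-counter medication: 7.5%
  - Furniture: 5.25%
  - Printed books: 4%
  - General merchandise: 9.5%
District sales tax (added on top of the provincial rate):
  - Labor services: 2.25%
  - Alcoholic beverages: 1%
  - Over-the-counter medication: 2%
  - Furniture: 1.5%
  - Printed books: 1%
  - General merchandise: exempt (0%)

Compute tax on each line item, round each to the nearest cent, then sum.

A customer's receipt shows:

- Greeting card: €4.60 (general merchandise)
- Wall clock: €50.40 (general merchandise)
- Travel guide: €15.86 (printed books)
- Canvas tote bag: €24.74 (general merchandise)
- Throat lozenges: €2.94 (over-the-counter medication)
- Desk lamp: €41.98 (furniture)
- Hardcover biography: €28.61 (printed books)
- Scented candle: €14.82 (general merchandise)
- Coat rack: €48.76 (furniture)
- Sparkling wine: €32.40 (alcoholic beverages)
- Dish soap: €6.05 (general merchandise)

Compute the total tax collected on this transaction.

€22.47

Greeting card €4.60: general merchandise → 9.5% + 0% district = 9.5% → €0.44
Wall clock €50.40: general merchandise → 9.5% + 0% district = 9.5% → €4.79
Travel guide €15.86: printed books → 4% + 1% district = 5% → €0.79
Canvas tote bag €24.74: general merchandise → 9.5% + 0% district = 9.5% → €2.35
Throat lozenges €2.94: over-the-counter medication → 7.5% + 2% district = 9.5% → €0.28
Desk lamp €41.98: furniture → 5.25% + 1.5% district = 6.75% → €2.83
Hardcover biography €28.61: printed books → 4% + 1% district = 5% → €1.43
Scented candle €14.82: general merchandise → 9.5% + 0% district = 9.5% → €1.41
Coat rack €48.76: furniture → 5.25% + 1.5% district = 6.75% → €3.29
Sparkling wine €32.40: alcoholic beverages → 12.25% + 1% district = 13.25% → €4.29
Dish soap €6.05: general merchandise → 9.5% + 0% district = 9.5% → €0.57
Total tax = €0.44 + €4.79 + €0.79 + €2.35 + €0.28 + €2.83 + €1.43 + €1.41 + €3.29 + €4.29 + €0.57 = €22.47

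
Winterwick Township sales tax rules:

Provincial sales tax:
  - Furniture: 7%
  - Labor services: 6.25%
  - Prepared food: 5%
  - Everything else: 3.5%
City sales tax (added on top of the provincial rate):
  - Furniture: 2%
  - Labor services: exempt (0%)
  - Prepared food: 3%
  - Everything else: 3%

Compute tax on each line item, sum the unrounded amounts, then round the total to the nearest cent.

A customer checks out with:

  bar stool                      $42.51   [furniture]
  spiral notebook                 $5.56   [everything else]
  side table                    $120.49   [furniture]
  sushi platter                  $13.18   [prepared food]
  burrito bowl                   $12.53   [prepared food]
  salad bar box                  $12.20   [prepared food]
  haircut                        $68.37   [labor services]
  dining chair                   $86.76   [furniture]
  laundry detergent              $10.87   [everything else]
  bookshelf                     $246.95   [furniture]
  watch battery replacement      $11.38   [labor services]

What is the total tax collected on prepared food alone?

$3.03

Sushi platter $13.18: prepared food → 5% + 3% city = 8% → $1.0544
Burrito bowl $12.53: prepared food → 5% + 3% city = 8% → $1.0024
Salad bar box $12.20: prepared food → 5% + 3% city = 8% → $0.976
Tax on prepared food: unrounded sum = $3.0328 → $3.03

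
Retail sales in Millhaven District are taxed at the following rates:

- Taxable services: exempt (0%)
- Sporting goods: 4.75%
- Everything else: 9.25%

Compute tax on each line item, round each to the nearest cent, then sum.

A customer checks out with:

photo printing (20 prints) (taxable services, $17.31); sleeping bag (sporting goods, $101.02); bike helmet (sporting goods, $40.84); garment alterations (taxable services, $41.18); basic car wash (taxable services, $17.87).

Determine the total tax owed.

$6.74

Photo printing (20 prints) $17.31: taxable services → 0% → $0.00
Sleeping bag $101.02: sporting goods → 4.75% → $4.80
Bike helmet $40.84: sporting goods → 4.75% → $1.94
Garment alterations $41.18: taxable services → 0% → $0.00
Basic car wash $17.87: taxable services → 0% → $0.00
Total tax = $4.80 + $1.94 = $6.74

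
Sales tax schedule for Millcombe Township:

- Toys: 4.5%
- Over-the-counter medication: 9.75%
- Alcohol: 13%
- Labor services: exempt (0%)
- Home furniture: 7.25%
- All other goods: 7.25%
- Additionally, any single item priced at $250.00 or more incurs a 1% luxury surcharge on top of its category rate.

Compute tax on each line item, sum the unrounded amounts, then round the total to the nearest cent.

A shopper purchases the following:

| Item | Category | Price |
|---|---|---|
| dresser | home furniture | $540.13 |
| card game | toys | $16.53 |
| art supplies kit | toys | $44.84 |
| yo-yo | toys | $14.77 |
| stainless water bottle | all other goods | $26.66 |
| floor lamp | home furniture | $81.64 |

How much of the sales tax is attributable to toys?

Card game $16.53: toys → 4.5% → $0.74385
Art supplies kit $44.84: toys → 4.5% → $2.0178
Yo-yo $14.77: toys → 4.5% → $0.66465
Tax on toys: unrounded sum = $3.4263 → $3.43

$3.43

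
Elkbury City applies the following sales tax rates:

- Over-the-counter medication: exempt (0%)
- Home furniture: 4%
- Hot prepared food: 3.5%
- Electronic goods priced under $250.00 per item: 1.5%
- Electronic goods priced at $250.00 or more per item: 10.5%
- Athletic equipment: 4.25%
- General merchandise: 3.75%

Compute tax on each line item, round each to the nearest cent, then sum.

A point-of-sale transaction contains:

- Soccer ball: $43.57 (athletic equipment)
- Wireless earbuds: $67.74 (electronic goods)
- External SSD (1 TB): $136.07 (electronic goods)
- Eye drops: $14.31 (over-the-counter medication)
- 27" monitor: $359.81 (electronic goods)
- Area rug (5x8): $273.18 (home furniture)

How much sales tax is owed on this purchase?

Soccer ball $43.57: athletic equipment → 4.25% → $1.85
Wireless earbuds $67.74: electronic goods, under $250.00 → 1.5% → $1.02
External SSD (1 TB) $136.07: electronic goods, under $250.00 → 1.5% → $2.04
Eye drops $14.31: over-the-counter medication → 0% → $0.00
27" monitor $359.81: electronic goods, $250.00 or more → 10.5% → $37.78
Area rug (5x8) $273.18: home furniture → 4% → $10.93
Total tax = $1.85 + $1.02 + $2.04 + $37.78 + $10.93 = $53.62

$53.62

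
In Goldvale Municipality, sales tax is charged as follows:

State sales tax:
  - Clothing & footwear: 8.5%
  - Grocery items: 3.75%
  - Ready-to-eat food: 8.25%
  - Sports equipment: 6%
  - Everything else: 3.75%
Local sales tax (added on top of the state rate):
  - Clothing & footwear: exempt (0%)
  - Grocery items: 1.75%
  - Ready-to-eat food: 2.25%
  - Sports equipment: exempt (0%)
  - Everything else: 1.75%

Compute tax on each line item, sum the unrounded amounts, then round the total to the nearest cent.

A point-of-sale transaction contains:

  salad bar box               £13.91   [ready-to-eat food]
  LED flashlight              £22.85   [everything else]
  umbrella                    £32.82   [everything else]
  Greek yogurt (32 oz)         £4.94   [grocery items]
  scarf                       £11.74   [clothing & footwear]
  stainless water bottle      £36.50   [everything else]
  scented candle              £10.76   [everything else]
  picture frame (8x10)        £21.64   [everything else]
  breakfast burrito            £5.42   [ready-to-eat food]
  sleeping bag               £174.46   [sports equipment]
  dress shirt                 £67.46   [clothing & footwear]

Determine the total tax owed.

Salad bar box £13.91: ready-to-eat food → 8.25% + 2.25% local = 10.5% → £1.46055
LED flashlight £22.85: everything else → 3.75% + 1.75% local = 5.5% → £1.25675
Umbrella £32.82: everything else → 3.75% + 1.75% local = 5.5% → £1.8051
Greek yogurt (32 oz) £4.94: grocery items → 3.75% + 1.75% local = 5.5% → £0.2717
Scarf £11.74: clothing & footwear → 8.5% + 0% local = 8.5% → £0.9979
Stainless water bottle £36.50: everything else → 3.75% + 1.75% local = 5.5% → £2.0075
Scented candle £10.76: everything else → 3.75% + 1.75% local = 5.5% → £0.5918
Picture frame (8x10) £21.64: everything else → 3.75% + 1.75% local = 5.5% → £1.1902
Breakfast burrito £5.42: ready-to-eat food → 8.25% + 2.25% local = 10.5% → £0.5691
Sleeping bag £174.46: sports equipment → 6% + 0% local = 6% → £10.4676
Dress shirt £67.46: clothing & footwear → 8.5% + 0% local = 8.5% → £5.7341
Unrounded tax sum = £26.3523 → £26.35

£26.35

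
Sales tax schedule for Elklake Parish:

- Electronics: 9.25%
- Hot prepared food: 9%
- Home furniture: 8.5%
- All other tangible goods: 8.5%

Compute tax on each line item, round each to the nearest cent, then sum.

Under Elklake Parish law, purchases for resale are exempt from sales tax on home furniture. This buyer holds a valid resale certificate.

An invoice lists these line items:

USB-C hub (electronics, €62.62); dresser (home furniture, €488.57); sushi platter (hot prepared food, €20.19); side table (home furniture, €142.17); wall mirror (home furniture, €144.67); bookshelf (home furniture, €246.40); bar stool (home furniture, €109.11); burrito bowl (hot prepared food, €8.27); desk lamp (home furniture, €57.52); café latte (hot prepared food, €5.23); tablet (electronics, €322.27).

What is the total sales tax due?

USB-C hub €62.62: electronics → 9.25% → €5.79
Dresser €488.57: home furniture, buyer-exempt → 0% → €0.00
Sushi platter €20.19: hot prepared food → 9% → €1.82
Side table €142.17: home furniture, buyer-exempt → 0% → €0.00
Wall mirror €144.67: home furniture, buyer-exempt → 0% → €0.00
Bookshelf €246.40: home furniture, buyer-exempt → 0% → €0.00
Bar stool €109.11: home furniture, buyer-exempt → 0% → €0.00
Burrito bowl €8.27: hot prepared food → 9% → €0.74
Desk lamp €57.52: home furniture, buyer-exempt → 0% → €0.00
Café latte €5.23: hot prepared food → 9% → €0.47
Tablet €322.27: electronics → 9.25% → €29.81
Total tax = €5.79 + €1.82 + €0.74 + €0.47 + €29.81 = €38.63

€38.63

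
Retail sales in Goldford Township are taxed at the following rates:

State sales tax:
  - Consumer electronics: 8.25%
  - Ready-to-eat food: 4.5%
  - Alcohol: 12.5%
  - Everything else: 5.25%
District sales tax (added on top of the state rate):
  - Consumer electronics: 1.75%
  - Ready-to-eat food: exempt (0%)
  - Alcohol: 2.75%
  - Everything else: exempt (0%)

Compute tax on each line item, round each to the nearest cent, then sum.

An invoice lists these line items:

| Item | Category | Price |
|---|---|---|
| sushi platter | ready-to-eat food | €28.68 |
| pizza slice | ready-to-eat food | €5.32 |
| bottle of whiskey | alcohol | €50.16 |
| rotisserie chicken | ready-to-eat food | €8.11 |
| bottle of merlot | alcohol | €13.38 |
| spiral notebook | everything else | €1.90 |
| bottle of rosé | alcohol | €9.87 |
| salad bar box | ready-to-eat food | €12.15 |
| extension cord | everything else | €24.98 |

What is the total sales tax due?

Sushi platter €28.68: ready-to-eat food → 4.5% + 0% district = 4.5% → €1.29
Pizza slice €5.32: ready-to-eat food → 4.5% + 0% district = 4.5% → €0.24
Bottle of whiskey €50.16: alcohol → 12.5% + 2.75% district = 15.25% → €7.65
Rotisserie chicken €8.11: ready-to-eat food → 4.5% + 0% district = 4.5% → €0.36
Bottle of merlot €13.38: alcohol → 12.5% + 2.75% district = 15.25% → €2.04
Spiral notebook €1.90: everything else → 5.25% + 0% district = 5.25% → €0.10
Bottle of rosé €9.87: alcohol → 12.5% + 2.75% district = 15.25% → €1.51
Salad bar box €12.15: ready-to-eat food → 4.5% + 0% district = 4.5% → €0.55
Extension cord €24.98: everything else → 5.25% + 0% district = 5.25% → €1.31
Total tax = €1.29 + €0.24 + €7.65 + €0.36 + €2.04 + €0.10 + €1.51 + €0.55 + €1.31 = €15.05

€15.05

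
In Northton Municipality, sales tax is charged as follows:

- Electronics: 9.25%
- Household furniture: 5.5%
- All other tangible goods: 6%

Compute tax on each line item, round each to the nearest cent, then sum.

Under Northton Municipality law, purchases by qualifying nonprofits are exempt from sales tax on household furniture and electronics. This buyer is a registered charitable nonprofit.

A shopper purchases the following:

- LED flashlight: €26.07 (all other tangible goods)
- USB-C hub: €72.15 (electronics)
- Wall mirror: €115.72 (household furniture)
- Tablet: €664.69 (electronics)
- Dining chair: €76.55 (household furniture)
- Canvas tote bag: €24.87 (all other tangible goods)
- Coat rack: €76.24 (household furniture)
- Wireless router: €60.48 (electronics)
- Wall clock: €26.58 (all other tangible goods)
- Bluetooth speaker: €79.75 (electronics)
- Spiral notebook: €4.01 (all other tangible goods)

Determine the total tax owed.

LED flashlight €26.07: all other tangible goods → 6% → €1.56
USB-C hub €72.15: electronics, buyer-exempt → 0% → €0.00
Wall mirror €115.72: household furniture, buyer-exempt → 0% → €0.00
Tablet €664.69: electronics, buyer-exempt → 0% → €0.00
Dining chair €76.55: household furniture, buyer-exempt → 0% → €0.00
Canvas tote bag €24.87: all other tangible goods → 6% → €1.49
Coat rack €76.24: household furniture, buyer-exempt → 0% → €0.00
Wireless router €60.48: electronics, buyer-exempt → 0% → €0.00
Wall clock €26.58: all other tangible goods → 6% → €1.59
Bluetooth speaker €79.75: electronics, buyer-exempt → 0% → €0.00
Spiral notebook €4.01: all other tangible goods → 6% → €0.24
Total tax = €1.56 + €1.49 + €1.59 + €0.24 = €4.88

€4.88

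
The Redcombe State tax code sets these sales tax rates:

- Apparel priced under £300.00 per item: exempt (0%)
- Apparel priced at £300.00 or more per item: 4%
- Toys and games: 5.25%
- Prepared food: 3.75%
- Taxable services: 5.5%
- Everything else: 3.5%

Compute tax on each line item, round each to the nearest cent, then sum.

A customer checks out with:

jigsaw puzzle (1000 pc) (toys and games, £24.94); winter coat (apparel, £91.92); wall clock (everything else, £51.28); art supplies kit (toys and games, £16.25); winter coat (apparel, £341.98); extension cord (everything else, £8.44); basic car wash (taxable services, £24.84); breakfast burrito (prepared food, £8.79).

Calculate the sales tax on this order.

£19.63

Jigsaw puzzle (1000 pc) £24.94: toys and games → 5.25% → £1.31
Winter coat £91.92: apparel, under £300.00 → 0% → £0.00
Wall clock £51.28: everything else → 3.5% → £1.79
Art supplies kit £16.25: toys and games → 5.25% → £0.85
Winter coat £341.98: apparel, £300.00 or more → 4% → £13.68
Extension cord £8.44: everything else → 3.5% → £0.30
Basic car wash £24.84: taxable services → 5.5% → £1.37
Breakfast burrito £8.79: prepared food → 3.75% → £0.33
Total tax = £1.31 + £1.79 + £0.85 + £13.68 + £0.30 + £1.37 + £0.33 = £19.63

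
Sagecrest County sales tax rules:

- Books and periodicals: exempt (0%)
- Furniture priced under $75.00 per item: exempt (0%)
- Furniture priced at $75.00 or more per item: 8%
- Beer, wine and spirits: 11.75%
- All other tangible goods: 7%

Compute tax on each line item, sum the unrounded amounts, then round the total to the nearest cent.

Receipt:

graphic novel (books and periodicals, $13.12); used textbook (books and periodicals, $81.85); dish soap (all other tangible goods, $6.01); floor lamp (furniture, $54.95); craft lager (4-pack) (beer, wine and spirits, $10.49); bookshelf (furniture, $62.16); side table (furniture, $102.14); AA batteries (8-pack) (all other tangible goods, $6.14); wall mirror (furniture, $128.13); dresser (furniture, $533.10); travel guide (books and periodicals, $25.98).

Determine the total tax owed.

Graphic novel $13.12: books and periodicals → 0% → $0.00
Used textbook $81.85: books and periodicals → 0% → $0.00
Dish soap $6.01: all other tangible goods → 7% → $0.4207
Floor lamp $54.95: furniture, under $75.00 → 0% → $0.00
Craft lager (4-pack) $10.49: beer, wine and spirits → 11.75% → $1.232575
Bookshelf $62.16: furniture, under $75.00 → 0% → $0.00
Side table $102.14: furniture, $75.00 or more → 8% → $8.1712
AA batteries (8-pack) $6.14: all other tangible goods → 7% → $0.4298
Wall mirror $128.13: furniture, $75.00 or more → 8% → $10.2504
Dresser $533.10: furniture, $75.00 or more → 8% → $42.648
Travel guide $25.98: books and periodicals → 0% → $0.00
Unrounded tax sum = $63.152675 → $63.15

$63.15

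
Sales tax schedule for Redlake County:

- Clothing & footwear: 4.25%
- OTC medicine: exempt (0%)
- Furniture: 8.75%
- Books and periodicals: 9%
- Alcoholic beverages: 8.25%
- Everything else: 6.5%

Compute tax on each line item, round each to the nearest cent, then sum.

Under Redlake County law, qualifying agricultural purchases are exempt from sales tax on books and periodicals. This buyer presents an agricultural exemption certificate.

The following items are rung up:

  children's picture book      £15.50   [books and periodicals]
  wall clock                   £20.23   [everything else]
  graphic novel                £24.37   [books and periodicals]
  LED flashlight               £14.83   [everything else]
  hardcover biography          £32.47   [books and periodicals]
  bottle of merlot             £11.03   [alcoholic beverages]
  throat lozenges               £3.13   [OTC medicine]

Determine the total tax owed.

£3.18

Children's picture book £15.50: books and periodicals, buyer-exempt → 0% → £0.00
Wall clock £20.23: everything else → 6.5% → £1.31
Graphic novel £24.37: books and periodicals, buyer-exempt → 0% → £0.00
LED flashlight £14.83: everything else → 6.5% → £0.96
Hardcover biography £32.47: books and periodicals, buyer-exempt → 0% → £0.00
Bottle of merlot £11.03: alcoholic beverages → 8.25% → £0.91
Throat lozenges £3.13: OTC medicine → 0% → £0.00
Total tax = £1.31 + £0.96 + £0.91 = £3.18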